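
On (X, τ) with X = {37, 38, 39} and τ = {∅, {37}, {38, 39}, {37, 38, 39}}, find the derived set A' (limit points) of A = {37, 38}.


A' = {39}

For each x ∈ X, list the open sets U ∈ τ with x ∈ U, then check whether U ∩ (A ∖ {x}) ≠ ∅ for every such U.
  x = 37: open {37} ∋ x has {37} ∩ (A ∖ {37}) = ∅, so x is NOT a limit point.
  x = 38: open {38, 39} ∋ x has {38, 39} ∩ (A ∖ {38}) = ∅, so x is NOT a limit point.
  x = 39: opens ∋ x are {38, 39}, {37, 38, 39}; each meets A ∖ {39}, so x IS a limit point.
Collecting: A' = {39}.


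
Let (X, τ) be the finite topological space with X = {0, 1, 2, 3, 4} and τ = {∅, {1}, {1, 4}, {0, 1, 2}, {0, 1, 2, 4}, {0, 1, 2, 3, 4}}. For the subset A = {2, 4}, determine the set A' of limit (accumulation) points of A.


A' = {0, 3}

For each x ∈ X, list the open sets U ∈ τ with x ∈ U, then check whether U ∩ (A ∖ {x}) ≠ ∅ for every such U.
  x = 0: opens ∋ x are {0, 1, 2}, {0, 1, 2, 4}, {0, 1, 2, 3, 4}; each meets A ∖ {0}, so x IS a limit point.
  x = 1: open {1} ∋ x has {1} ∩ (A ∖ {1}) = ∅, so x is NOT a limit point.
  x = 2: open {0, 1, 2} ∋ x has {0, 1, 2} ∩ (A ∖ {2}) = ∅, so x is NOT a limit point.
  x = 3: opens ∋ x are {0, 1, 2, 3, 4}; each meets A ∖ {3}, so x IS a limit point.
  x = 4: open {1, 4} ∋ x has {1, 4} ∩ (A ∖ {4}) = ∅, so x is NOT a limit point.
Collecting: A' = {0, 3}.


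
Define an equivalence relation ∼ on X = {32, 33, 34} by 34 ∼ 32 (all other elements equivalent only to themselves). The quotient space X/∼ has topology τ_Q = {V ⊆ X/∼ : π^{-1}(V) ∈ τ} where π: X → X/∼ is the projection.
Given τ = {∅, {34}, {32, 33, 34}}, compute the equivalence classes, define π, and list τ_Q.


X/∼ = {[32=34], [33]}; |τ_Q| = 2.

Equivalence classes: [32=34], [33].
Quotient map π: X → X/∼ sends 32 ↦ [32=34], 33 ↦ [33], 34 ↦ [32=34].
For each subset V ⊆ X/∼, compute π^{-1}(V) ⊆ X and check whether π^{-1}(V) ∈ τ. V is open in τ_Q iff π^{-1}(V) ∈ τ.
  V = {}: π^{-1}(V) = ∅ ∈ τ ✓.
  V = {[32=34]}: π^{-1}(V) = {32, 34} ∉ τ ✗.
  V = {[33]}: π^{-1}(V) = {33} ∉ τ ✗.
  V = {[32=34], [33]}: π^{-1}(V) = {32, 33, 34} ∈ τ ✓.
Open sets in the quotient: τ_Q = {{}, {[32=34], [33]}} (2 elements).


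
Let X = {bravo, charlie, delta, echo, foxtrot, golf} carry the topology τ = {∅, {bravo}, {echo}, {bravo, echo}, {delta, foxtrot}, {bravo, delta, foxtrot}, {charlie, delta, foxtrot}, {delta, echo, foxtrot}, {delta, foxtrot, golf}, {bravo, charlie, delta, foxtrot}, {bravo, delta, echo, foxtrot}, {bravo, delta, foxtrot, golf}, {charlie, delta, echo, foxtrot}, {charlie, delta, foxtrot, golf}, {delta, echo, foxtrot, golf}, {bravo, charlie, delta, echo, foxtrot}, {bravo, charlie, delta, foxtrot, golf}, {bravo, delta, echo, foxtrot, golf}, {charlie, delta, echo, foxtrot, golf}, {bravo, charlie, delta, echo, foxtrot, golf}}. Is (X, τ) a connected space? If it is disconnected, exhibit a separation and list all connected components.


(X, τ) is disconnected; components = [{bravo}, {echo}, {charlie, delta, foxtrot, golf}].

Find clopen sets (U ∈ τ with X ∖ U ∈ τ):
  U = ∅, X ∖ U = {bravo, charlie, delta, echo, foxtrot, golf} — both open, so U is clopen.
  U = {bravo}, X ∖ U = {charlie, delta, echo, foxtrot, golf} — both open, so U is clopen.
  U = {echo}, X ∖ U = {bravo, charlie, delta, foxtrot, golf} — both open, so U is clopen.
  U = {bravo, echo}, X ∖ U = {charlie, delta, foxtrot, golf} — both open, so U is clopen.
  U = {charlie, delta, foxtrot, golf}, X ∖ U = {bravo, echo} — both open, so U is clopen.
  U = {bravo, charlie, delta, foxtrot, golf}, X ∖ U = {echo} — both open, so U is clopen.
  U = {charlie, delta, echo, foxtrot, golf}, X ∖ U = {bravo} — both open, so U is clopen.
  U = {bravo, charlie, delta, echo, foxtrot, golf}, X ∖ U = ∅ — both open, so U is clopen.
Nontrivial clopen(s) exist: e.g. {bravo, echo}. So (X, τ) is disconnected.
Compute connected components by grouping points that agree on all clopens:
  component: {bravo}
  component: {echo}
  component: {charlie, delta, foxtrot, golf}


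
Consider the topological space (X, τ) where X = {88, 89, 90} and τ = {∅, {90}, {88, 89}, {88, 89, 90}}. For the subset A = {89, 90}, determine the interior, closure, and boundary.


int(A) = {90}, cl(A) = {88, 89, 90}, ∂A = {88, 89}.

Closed sets in (X, τ) are complements of opens:
  closed(X, τ) = {∅, {90}, {88, 89}, {88, 89, 90}}.
int(A) = ⋃ {U ∈ τ : U ⊆ A}. Opens contained in A: ∅, {90}.
Taking the union of these: int(A) = {90}.
cl(A) = ⋂ {C closed : A ⊆ C}. Closed sets containing A: {88, 89, 90}.
Intersecting these: cl(A) = {88, 89, 90}.
∂A = cl(A) ∖ int(A) = {88, 89, 90} ∖ {90} = {88, 89}.


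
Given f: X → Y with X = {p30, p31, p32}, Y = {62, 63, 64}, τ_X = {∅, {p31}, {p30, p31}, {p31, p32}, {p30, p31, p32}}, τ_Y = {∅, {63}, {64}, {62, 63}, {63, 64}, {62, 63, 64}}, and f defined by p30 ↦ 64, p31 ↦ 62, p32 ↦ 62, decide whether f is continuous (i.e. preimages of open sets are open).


f is NOT continuous.

Compute f^{-1}(U) for each U ∈ τ_Y:
  U = ∅: f^{-1}(U) = ∅ ∈ τ_X ✓.
  U = {63}: f^{-1}(U) = ∅ ∈ τ_X ✓.
  U = {64}: f^{-1}(U) = {p30} ∉ τ_X ✗.
  U = {62, 63}: f^{-1}(U) = {p31, p32} ∈ τ_X ✓.
  U = {63, 64}: f^{-1}(U) = {p30} ∉ τ_X ✗.
  U = {62, 63, 64}: f^{-1}(U) = {p30, p31, p32} ∈ τ_X ✓.
Found U = {64} with f^{-1}(U) = {p30} not in τ_X. Therefore f is NOT continuous.


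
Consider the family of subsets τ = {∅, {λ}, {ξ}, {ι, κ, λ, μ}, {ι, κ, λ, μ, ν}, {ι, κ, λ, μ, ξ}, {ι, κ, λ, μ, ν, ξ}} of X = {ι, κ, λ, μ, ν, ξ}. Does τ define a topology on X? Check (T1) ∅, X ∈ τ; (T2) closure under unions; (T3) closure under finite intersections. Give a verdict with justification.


τ is NOT a topology on X.

Axiom (T1): ∅ ∈ τ? Yes; X ∈ τ? Yes.
Axiom (T2/T3): check pairwise unions and intersections of members of τ.
Counterexample for (T2): {λ} ∪ {ξ} = {λ, ξ} ∉ τ. Therefore τ is NOT a topology.


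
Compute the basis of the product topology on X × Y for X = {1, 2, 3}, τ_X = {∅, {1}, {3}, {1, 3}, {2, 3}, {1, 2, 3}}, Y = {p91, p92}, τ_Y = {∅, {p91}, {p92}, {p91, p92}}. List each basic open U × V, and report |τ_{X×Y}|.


Basis B = {∅ × ∅, {1} × {p91}, {1} × {p92}, {3} × {p91}, {3} × {p92}, {1} × {p91, p92}, {1, 3} × {p91}, {1, 3} × {p92}, {2, 3} × {p91}, {2, 3} × {p92}, {3} × {p91, p92}, {1, 2, 3} × {p91}, {1, 2, 3} × {p92}, {1, 3} × {p91, p92}, {2, 3} × {p91, p92}, {1, 2, 3} × {p91, p92}}; |τ_{X×Y}| = 36.

Enumerate products U × V with U ∈ τ_X, V ∈ τ_Y (deduplicated):
  ∅ × ∅ = {} (∅)
  {1} × {p91} = {(1,p91)}
  {1} × {p92} = {(1,p92)}
  {3} × {p91} = {(3,p91)}
  {3} × {p92} = {(3,p92)}
  {1} × {p91, p92} = {(1,p91), (1,p92)}
  {1, 3} × {p91} = {(1,p91), (3,p91)}
  {1, 3} × {p92} = {(1,p92), (3,p92)}
  {2, 3} × {p91} = {(2,p91), (3,p91)}
  {2, 3} × {p92} = {(2,p92), (3,p92)}
  {3} × {p91, p92} = {(3,p91), (3,p92)}
  {1, 2, 3} × {p91} = {(1,p91), (2,p91), (3,p91)}
  {1, 2, 3} × {p92} = {(1,p92), (2,p92), (3,p92)}
  {1, 3} × {p91, p92} = {(1,p91), (1,p92), (3,p91), (3,p92)}
  {2, 3} × {p91, p92} = {(2,p91), (2,p92), (3,p91), (3,p92)}
  {1, 2, 3} × {p91, p92} = {(1,p91), (1,p92), (2,p91), (2,p92), (3,p91), (3,p92)}
These 16 distinct sets form the basis B.
Close under arbitrary unions to get τ_{X×Y}; counting gives |τ_{X×Y}| = 36.


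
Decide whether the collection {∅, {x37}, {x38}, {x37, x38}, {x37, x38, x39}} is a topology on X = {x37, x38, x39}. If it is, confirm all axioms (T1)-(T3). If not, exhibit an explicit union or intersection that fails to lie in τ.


τ IS a topology on X.

Axiom (T1): ∅ ∈ τ? Yes; X ∈ τ? Yes.
Axiom (T2/T3): check pairwise unions and intersections of members of τ.
All pairwise intersections and unions checked — each lies in τ. Therefore τ satisfies (T1), (T2), (T3): it IS a topology on X.


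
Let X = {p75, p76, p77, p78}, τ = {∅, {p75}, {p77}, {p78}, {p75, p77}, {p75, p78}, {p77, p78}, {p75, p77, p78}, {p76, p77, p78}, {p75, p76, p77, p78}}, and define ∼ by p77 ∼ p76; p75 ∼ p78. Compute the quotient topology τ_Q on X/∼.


X/∼ = {[p75=p78], [p76=p77]}; |τ_Q| = 3.

Equivalence classes: [p75=p78], [p76=p77].
Quotient map π: X → X/∼ sends p75 ↦ [p75=p78], p76 ↦ [p76=p77], p77 ↦ [p76=p77], p78 ↦ [p75=p78].
For each subset V ⊆ X/∼, compute π^{-1}(V) ⊆ X and check whether π^{-1}(V) ∈ τ. V is open in τ_Q iff π^{-1}(V) ∈ τ.
  V = {}: π^{-1}(V) = ∅ ∈ τ ✓.
  V = {[p75=p78]}: π^{-1}(V) = {p75, p78} ∈ τ ✓.
  V = {[p76=p77]}: π^{-1}(V) = {p76, p77} ∉ τ ✗.
  V = {[p75=p78], [p76=p77]}: π^{-1}(V) = {p75, p76, p77, p78} ∈ τ ✓.
Open sets in the quotient: τ_Q = {{}, {[p75=p78]}, {[p75=p78], [p76=p77]}} (3 elements).


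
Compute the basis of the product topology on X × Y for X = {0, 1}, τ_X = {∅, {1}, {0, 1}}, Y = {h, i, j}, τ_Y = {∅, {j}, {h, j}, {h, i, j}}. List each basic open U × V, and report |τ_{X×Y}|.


Basis B = {∅ × ∅, {1} × {j}, {0, 1} × {j}, {1} × {h, j}, {1} × {h, i, j}, {0, 1} × {h, j}, {0, 1} × {h, i, j}}; |τ_{X×Y}| = 10.

Enumerate products U × V with U ∈ τ_X, V ∈ τ_Y (deduplicated):
  ∅ × ∅ = {} (∅)
  {1} × {j} = {(1,j)}
  {0, 1} × {j} = {(0,j), (1,j)}
  {1} × {h, j} = {(1,h), (1,j)}
  {1} × {h, i, j} = {(1,h), (1,i), (1,j)}
  {0, 1} × {h, j} = {(0,h), (0,j), (1,h), (1,j)}
  {0, 1} × {h, i, j} = {(0,h), (0,i), (0,j), (1,h), (1,i), (1,j)}
These 7 distinct sets form the basis B.
Close under arbitrary unions to get τ_{X×Y}; counting gives |τ_{X×Y}| = 10.


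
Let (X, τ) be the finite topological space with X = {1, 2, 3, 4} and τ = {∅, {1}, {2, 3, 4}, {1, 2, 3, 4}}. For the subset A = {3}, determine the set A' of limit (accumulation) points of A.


A' = {2, 4}

For each x ∈ X, list the open sets U ∈ τ with x ∈ U, then check whether U ∩ (A ∖ {x}) ≠ ∅ for every such U.
  x = 1: open {1} ∋ x has {1} ∩ (A ∖ {1}) = ∅, so x is NOT a limit point.
  x = 2: opens ∋ x are {2, 3, 4}, {1, 2, 3, 4}; each meets A ∖ {2}, so x IS a limit point.
  x = 3: open {2, 3, 4} ∋ x has {2, 3, 4} ∩ (A ∖ {3}) = ∅, so x is NOT a limit point.
  x = 4: opens ∋ x are {2, 3, 4}, {1, 2, 3, 4}; each meets A ∖ {4}, so x IS a limit point.
Collecting: A' = {2, 4}.


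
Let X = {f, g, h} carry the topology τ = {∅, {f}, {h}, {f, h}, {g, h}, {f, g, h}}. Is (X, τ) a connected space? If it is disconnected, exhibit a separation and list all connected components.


(X, τ) is disconnected; components = [{f}, {g, h}].

Find clopen sets (U ∈ τ with X ∖ U ∈ τ):
  U = ∅, X ∖ U = {f, g, h} — both open, so U is clopen.
  U = {f}, X ∖ U = {g, h} — both open, so U is clopen.
  U = {g, h}, X ∖ U = {f} — both open, so U is clopen.
  U = {f, g, h}, X ∖ U = ∅ — both open, so U is clopen.
Nontrivial clopen(s) exist: e.g. {f}. So (X, τ) is disconnected.
Compute connected components by grouping points that agree on all clopens:
  component: {f}
  component: {g, h}


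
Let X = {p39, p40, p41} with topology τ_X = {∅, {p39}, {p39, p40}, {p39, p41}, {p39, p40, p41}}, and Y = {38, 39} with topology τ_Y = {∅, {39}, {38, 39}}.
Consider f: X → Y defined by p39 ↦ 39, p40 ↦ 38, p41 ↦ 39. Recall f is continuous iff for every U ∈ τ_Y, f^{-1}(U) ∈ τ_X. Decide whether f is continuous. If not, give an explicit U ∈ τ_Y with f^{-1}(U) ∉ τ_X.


f IS continuous.

Compute f^{-1}(U) for each U ∈ τ_Y:
  U = ∅: f^{-1}(U) = ∅ ∈ τ_X ✓.
  U = {39}: f^{-1}(U) = {p39, p41} ∈ τ_X ✓.
  U = {38, 39}: f^{-1}(U) = {p39, p40, p41} ∈ τ_X ✓.
Every preimage lies in τ_X, so f IS continuous.


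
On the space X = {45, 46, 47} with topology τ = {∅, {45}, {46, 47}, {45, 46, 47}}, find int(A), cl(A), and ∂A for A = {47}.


int(A) = ∅, cl(A) = {46, 47}, ∂A = {46, 47}.

Closed sets in (X, τ) are complements of opens:
  closed(X, τ) = {∅, {45}, {46, 47}, {45, 46, 47}}.
int(A) = ⋃ {U ∈ τ : U ⊆ A}. Opens contained in A: ∅.
Taking the union of these: int(A) = ∅.
cl(A) = ⋂ {C closed : A ⊆ C}. Closed sets containing A: {46, 47}, {45, 46, 47}.
Intersecting these: cl(A) = {46, 47}.
∂A = cl(A) ∖ int(A) = {46, 47} ∖ ∅ = {46, 47}.


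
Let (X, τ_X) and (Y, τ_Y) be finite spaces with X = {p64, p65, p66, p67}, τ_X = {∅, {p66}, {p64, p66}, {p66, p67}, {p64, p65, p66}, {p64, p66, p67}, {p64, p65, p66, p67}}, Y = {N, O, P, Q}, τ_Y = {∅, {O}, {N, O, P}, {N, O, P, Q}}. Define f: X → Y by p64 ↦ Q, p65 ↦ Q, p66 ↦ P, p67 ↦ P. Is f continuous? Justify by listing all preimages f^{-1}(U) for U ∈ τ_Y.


f IS continuous.

Compute f^{-1}(U) for each U ∈ τ_Y:
  U = ∅: f^{-1}(U) = ∅ ∈ τ_X ✓.
  U = {O}: f^{-1}(U) = ∅ ∈ τ_X ✓.
  U = {N, O, P}: f^{-1}(U) = {p66, p67} ∈ τ_X ✓.
  U = {N, O, P, Q}: f^{-1}(U) = {p64, p65, p66, p67} ∈ τ_X ✓.
Every preimage lies in τ_X, so f IS continuous.


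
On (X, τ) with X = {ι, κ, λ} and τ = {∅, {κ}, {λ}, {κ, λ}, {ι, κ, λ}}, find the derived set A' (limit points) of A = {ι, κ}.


A' = {ι}

For each x ∈ X, list the open sets U ∈ τ with x ∈ U, then check whether U ∩ (A ∖ {x}) ≠ ∅ for every such U.
  x = ι: opens ∋ x are {ι, κ, λ}; each meets A ∖ {ι}, so x IS a limit point.
  x = κ: open {κ} ∋ x has {κ} ∩ (A ∖ {κ}) = ∅, so x is NOT a limit point.
  x = λ: open {λ} ∋ x has {λ} ∩ (A ∖ {λ}) = ∅, so x is NOT a limit point.
Collecting: A' = {ι}.


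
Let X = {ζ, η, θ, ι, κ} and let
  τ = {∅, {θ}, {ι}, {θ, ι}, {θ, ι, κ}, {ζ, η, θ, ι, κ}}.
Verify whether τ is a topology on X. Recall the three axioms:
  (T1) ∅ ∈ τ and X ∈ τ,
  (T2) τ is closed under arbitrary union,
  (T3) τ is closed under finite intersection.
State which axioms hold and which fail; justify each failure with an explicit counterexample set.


τ IS a topology on X.

Axiom (T1): ∅ ∈ τ? Yes; X ∈ τ? Yes.
Axiom (T2/T3): check pairwise unions and intersections of members of τ.
All pairwise intersections and unions checked — each lies in τ. Therefore τ satisfies (T1), (T2), (T3): it IS a topology on X.


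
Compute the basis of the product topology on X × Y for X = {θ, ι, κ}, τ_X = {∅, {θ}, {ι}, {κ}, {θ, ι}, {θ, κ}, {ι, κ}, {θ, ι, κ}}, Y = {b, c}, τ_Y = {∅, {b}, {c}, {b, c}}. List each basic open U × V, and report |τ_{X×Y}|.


Basis B = {∅ × ∅, {θ} × {b}, {θ} × {c}, {ι} × {b}, {ι} × {c}, {κ} × {b}, {κ} × {c}, {θ} × {b, c}, {θ, ι} × {b}, {θ, κ} × {b}, {θ, ι} × {c}, {θ, κ} × {c}, {ι} × {b, c}, {ι, κ} × {b}, {ι, κ} × {c}, {κ} × {b, c}, {θ, ι, κ} × {b}, {θ, ι, κ} × {c}, {θ, ι} × {b, c}, {θ, κ} × {b, c}, {ι, κ} × {b, c}, {θ, ι, κ} × {b, c}}; |τ_{X×Y}| = 64.

Enumerate products U × V with U ∈ τ_X, V ∈ τ_Y (deduplicated):
  ∅ × ∅ = {} (∅)
  {θ} × {b} = {(θ,b)}
  {θ} × {c} = {(θ,c)}
  {ι} × {b} = {(ι,b)}
  {ι} × {c} = {(ι,c)}
  {κ} × {b} = {(κ,b)}
  {κ} × {c} = {(κ,c)}
  {θ} × {b, c} = {(θ,b), (θ,c)}
  {θ, ι} × {b} = {(θ,b), (ι,b)}
  {θ, κ} × {b} = {(θ,b), (κ,b)}
  {θ, ι} × {c} = {(θ,c), (ι,c)}
  {θ, κ} × {c} = {(θ,c), (κ,c)}
  {ι} × {b, c} = {(ι,b), (ι,c)}
  {ι, κ} × {b} = {(ι,b), (κ,b)}
  {ι, κ} × {c} = {(ι,c), (κ,c)}
  {κ} × {b, c} = {(κ,b), (κ,c)}
  {θ, ι, κ} × {b} = {(θ,b), (ι,b), (κ,b)}
  {θ, ι, κ} × {c} = {(θ,c), (ι,c), (κ,c)}
  {θ, ι} × {b, c} = {(θ,b), (θ,c), (ι,b), (ι,c)}
  {θ, κ} × {b, c} = {(θ,b), (θ,c), (κ,b), (κ,c)}
  {ι, κ} × {b, c} = {(ι,b), (ι,c), (κ,b), (κ,c)}
  {θ, ι, κ} × {b, c} = {(θ,b), (θ,c), (ι,b), (ι,c), (κ,b), (κ,c)}
These 22 distinct sets form the basis B.
Close under arbitrary unions to get τ_{X×Y}; counting gives |τ_{X×Y}| = 64.


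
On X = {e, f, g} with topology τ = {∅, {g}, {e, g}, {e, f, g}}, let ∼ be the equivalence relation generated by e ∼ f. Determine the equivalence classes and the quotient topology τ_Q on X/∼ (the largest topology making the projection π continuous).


X/∼ = {[e=f], [g]}; |τ_Q| = 3.

Equivalence classes: [e=f], [g].
Quotient map π: X → X/∼ sends e ↦ [e=f], f ↦ [e=f], g ↦ [g].
For each subset V ⊆ X/∼, compute π^{-1}(V) ⊆ X and check whether π^{-1}(V) ∈ τ. V is open in τ_Q iff π^{-1}(V) ∈ τ.
  V = {}: π^{-1}(V) = ∅ ∈ τ ✓.
  V = {[e=f]}: π^{-1}(V) = {e, f} ∉ τ ✗.
  V = {[g]}: π^{-1}(V) = {g} ∈ τ ✓.
  V = {[e=f], [g]}: π^{-1}(V) = {e, f, g} ∈ τ ✓.
Open sets in the quotient: τ_Q = {{}, {[g]}, {[e=f], [g]}} (3 elements).


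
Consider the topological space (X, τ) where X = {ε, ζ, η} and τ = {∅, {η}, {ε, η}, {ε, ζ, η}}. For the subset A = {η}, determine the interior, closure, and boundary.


int(A) = {η}, cl(A) = {ε, ζ, η}, ∂A = {ε, ζ}.

Closed sets in (X, τ) are complements of opens:
  closed(X, τ) = {∅, {ζ}, {ε, ζ}, {ε, ζ, η}}.
int(A) = ⋃ {U ∈ τ : U ⊆ A}. Opens contained in A: ∅, {η}.
Taking the union of these: int(A) = {η}.
cl(A) = ⋂ {C closed : A ⊆ C}. Closed sets containing A: {ε, ζ, η}.
Intersecting these: cl(A) = {ε, ζ, η}.
∂A = cl(A) ∖ int(A) = {ε, ζ, η} ∖ {η} = {ε, ζ}.


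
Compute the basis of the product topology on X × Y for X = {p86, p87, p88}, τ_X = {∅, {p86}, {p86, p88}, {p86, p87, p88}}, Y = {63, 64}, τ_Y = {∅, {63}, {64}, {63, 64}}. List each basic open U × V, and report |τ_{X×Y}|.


Basis B = {∅ × ∅, {p86} × {63}, {p86} × {64}, {p86} × {63, 64}, {p86, p88} × {63}, {p86, p88} × {64}, {p86, p87, p88} × {63}, {p86, p87, p88} × {64}, {p86, p88} × {63, 64}, {p86, p87, p88} × {63, 64}}; |τ_{X×Y}| = 16.

Enumerate products U × V with U ∈ τ_X, V ∈ τ_Y (deduplicated):
  ∅ × ∅ = {} (∅)
  {p86} × {63} = {(p86,63)}
  {p86} × {64} = {(p86,64)}
  {p86} × {63, 64} = {(p86,63), (p86,64)}
  {p86, p88} × {63} = {(p86,63), (p88,63)}
  {p86, p88} × {64} = {(p86,64), (p88,64)}
  {p86, p87, p88} × {63} = {(p86,63), (p87,63), (p88,63)}
  {p86, p87, p88} × {64} = {(p86,64), (p87,64), (p88,64)}
  {p86, p88} × {63, 64} = {(p86,63), (p86,64), (p88,63), (p88,64)}
  {p86, p87, p88} × {63, 64} = {(p86,63), (p86,64), (p87,63), (p87,64), (p88,63), (p88,64)}
These 10 distinct sets form the basis B.
Close under arbitrary unions to get τ_{X×Y}; counting gives |τ_{X×Y}| = 16.


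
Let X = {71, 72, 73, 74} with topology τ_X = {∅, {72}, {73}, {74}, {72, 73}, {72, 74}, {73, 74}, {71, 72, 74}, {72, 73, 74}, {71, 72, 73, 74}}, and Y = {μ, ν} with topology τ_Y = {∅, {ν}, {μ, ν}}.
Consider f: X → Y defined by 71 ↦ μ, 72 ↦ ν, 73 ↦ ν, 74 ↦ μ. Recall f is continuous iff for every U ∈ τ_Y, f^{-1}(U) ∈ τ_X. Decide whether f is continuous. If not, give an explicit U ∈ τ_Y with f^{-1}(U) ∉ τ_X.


f IS continuous.

Compute f^{-1}(U) for each U ∈ τ_Y:
  U = ∅: f^{-1}(U) = ∅ ∈ τ_X ✓.
  U = {ν}: f^{-1}(U) = {72, 73} ∈ τ_X ✓.
  U = {μ, ν}: f^{-1}(U) = {71, 72, 73, 74} ∈ τ_X ✓.
Every preimage lies in τ_X, so f IS continuous.


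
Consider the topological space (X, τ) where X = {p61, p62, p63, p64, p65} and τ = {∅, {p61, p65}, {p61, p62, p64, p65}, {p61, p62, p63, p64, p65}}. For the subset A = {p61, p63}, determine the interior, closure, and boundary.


int(A) = ∅, cl(A) = {p61, p62, p63, p64, p65}, ∂A = {p61, p62, p63, p64, p65}.

Closed sets in (X, τ) are complements of opens:
  closed(X, τ) = {∅, {p63}, {p62, p63, p64}, {p61, p62, p63, p64, p65}}.
int(A) = ⋃ {U ∈ τ : U ⊆ A}. Opens contained in A: ∅.
Taking the union of these: int(A) = ∅.
cl(A) = ⋂ {C closed : A ⊆ C}. Closed sets containing A: {p61, p62, p63, p64, p65}.
Intersecting these: cl(A) = {p61, p62, p63, p64, p65}.
∂A = cl(A) ∖ int(A) = {p61, p62, p63, p64, p65} ∖ ∅ = {p61, p62, p63, p64, p65}.


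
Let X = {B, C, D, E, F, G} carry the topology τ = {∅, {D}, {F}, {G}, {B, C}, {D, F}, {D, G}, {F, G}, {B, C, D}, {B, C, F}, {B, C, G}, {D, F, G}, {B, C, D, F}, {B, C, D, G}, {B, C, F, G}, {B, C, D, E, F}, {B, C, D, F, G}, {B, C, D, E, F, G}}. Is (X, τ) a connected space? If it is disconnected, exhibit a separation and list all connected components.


(X, τ) is disconnected; components = [{G}, {B, C, D, E, F}].

Find clopen sets (U ∈ τ with X ∖ U ∈ τ):
  U = ∅, X ∖ U = {B, C, D, E, F, G} — both open, so U is clopen.
  U = {G}, X ∖ U = {B, C, D, E, F} — both open, so U is clopen.
  U = {B, C, D, E, F}, X ∖ U = {G} — both open, so U is clopen.
  U = {B, C, D, E, F, G}, X ∖ U = ∅ — both open, so U is clopen.
Nontrivial clopen(s) exist: e.g. {B, C, D, E, F}. So (X, τ) is disconnected.
Compute connected components by grouping points that agree on all clopens:
  component: {G}
  component: {B, C, D, E, F}


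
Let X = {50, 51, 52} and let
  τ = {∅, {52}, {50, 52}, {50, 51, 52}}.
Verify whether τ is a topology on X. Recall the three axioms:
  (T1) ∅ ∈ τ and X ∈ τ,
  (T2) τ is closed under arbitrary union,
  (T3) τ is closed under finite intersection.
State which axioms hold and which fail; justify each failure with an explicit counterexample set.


τ IS a topology on X.

Axiom (T1): ∅ ∈ τ? Yes; X ∈ τ? Yes.
Axiom (T2/T3): check pairwise unions and intersections of members of τ.
All pairwise intersections and unions checked — each lies in τ. Therefore τ satisfies (T1), (T2), (T3): it IS a topology on X.


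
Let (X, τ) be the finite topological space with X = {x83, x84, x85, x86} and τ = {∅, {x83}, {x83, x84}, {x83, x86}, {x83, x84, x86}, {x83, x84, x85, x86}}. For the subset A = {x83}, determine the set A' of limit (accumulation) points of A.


A' = {x84, x85, x86}

For each x ∈ X, list the open sets U ∈ τ with x ∈ U, then check whether U ∩ (A ∖ {x}) ≠ ∅ for every such U.
  x = x83: open {x83} ∋ x has {x83} ∩ (A ∖ {x83}) = ∅, so x is NOT a limit point.
  x = x84: opens ∋ x are {x83, x84}, {x83, x84, x86}, {x83, x84, x85, x86}; each meets A ∖ {x84}, so x IS a limit point.
  x = x85: opens ∋ x are {x83, x84, x85, x86}; each meets A ∖ {x85}, so x IS a limit point.
  x = x86: opens ∋ x are {x83, x86}, {x83, x84, x86}, {x83, x84, x85, x86}; each meets A ∖ {x86}, so x IS a limit point.
Collecting: A' = {x84, x85, x86}.


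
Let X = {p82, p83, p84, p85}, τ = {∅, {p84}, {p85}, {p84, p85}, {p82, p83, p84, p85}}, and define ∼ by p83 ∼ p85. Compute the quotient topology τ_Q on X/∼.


X/∼ = {[p82], [p83=p85], [p84]}; |τ_Q| = 3.

Equivalence classes: [p82], [p83=p85], [p84].
Quotient map π: X → X/∼ sends p82 ↦ [p82], p83 ↦ [p83=p85], p84 ↦ [p84], p85 ↦ [p83=p85].
For each subset V ⊆ X/∼, compute π^{-1}(V) ⊆ X and check whether π^{-1}(V) ∈ τ. V is open in τ_Q iff π^{-1}(V) ∈ τ.
  V = {}: π^{-1}(V) = ∅ ∈ τ ✓.
  V = {[p82]}: π^{-1}(V) = {p82} ∉ τ ✗.
  V = {[p83=p85]}: π^{-1}(V) = {p83, p85} ∉ τ ✗.
  V = {[p82], [p83=p85]}: π^{-1}(V) = {p82, p83, p85} ∉ τ ✗.
  V = {[p84]}: π^{-1}(V) = {p84} ∈ τ ✓.
  V = {[p82], [p84]}: π^{-1}(V) = {p82, p84} ∉ τ ✗.
  V = {[p83=p85], [p84]}: π^{-1}(V) = {p83, p84, p85} ∉ τ ✗.
  V = {[p82], [p83=p85], [p84]}: π^{-1}(V) = {p82, p83, p84, p85} ∈ τ ✓.
Open sets in the quotient: τ_Q = {{}, {[p84]}, {[p82], [p83=p85], [p84]}} (3 elements).


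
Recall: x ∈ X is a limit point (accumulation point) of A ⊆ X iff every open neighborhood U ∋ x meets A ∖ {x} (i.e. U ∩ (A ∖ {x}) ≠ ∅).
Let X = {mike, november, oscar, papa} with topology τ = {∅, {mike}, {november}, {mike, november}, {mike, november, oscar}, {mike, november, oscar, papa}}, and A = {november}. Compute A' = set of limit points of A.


A' = {oscar, papa}

For each x ∈ X, list the open sets U ∈ τ with x ∈ U, then check whether U ∩ (A ∖ {x}) ≠ ∅ for every such U.
  x = mike: open {mike} ∋ x has {mike} ∩ (A ∖ {mike}) = ∅, so x is NOT a limit point.
  x = november: open {november} ∋ x has {november} ∩ (A ∖ {november}) = ∅, so x is NOT a limit point.
  x = oscar: opens ∋ x are {mike, november, oscar}, {mike, november, oscar, papa}; each meets A ∖ {oscar}, so x IS a limit point.
  x = papa: opens ∋ x are {mike, november, oscar, papa}; each meets A ∖ {papa}, so x IS a limit point.
Collecting: A' = {oscar, papa}.


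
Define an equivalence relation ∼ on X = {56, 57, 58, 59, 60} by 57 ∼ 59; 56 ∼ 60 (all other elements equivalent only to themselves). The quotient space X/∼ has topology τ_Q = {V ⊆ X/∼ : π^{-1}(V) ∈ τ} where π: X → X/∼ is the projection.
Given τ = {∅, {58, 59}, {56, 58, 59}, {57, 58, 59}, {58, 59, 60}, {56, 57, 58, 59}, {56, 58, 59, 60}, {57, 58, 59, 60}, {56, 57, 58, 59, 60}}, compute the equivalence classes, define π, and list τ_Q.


X/∼ = {[56=60], [57=59], [58]}; |τ_Q| = 3.

Equivalence classes: [56=60], [57=59], [58].
Quotient map π: X → X/∼ sends 56 ↦ [56=60], 57 ↦ [57=59], 58 ↦ [58], 59 ↦ [57=59], 60 ↦ [56=60].
For each subset V ⊆ X/∼, compute π^{-1}(V) ⊆ X and check whether π^{-1}(V) ∈ τ. V is open in τ_Q iff π^{-1}(V) ∈ τ.
  V = {}: π^{-1}(V) = ∅ ∈ τ ✓.
  V = {[56=60]}: π^{-1}(V) = {56, 60} ∉ τ ✗.
  V = {[57=59]}: π^{-1}(V) = {57, 59} ∉ τ ✗.
  V = {[56=60], [57=59]}: π^{-1}(V) = {56, 57, 59, 60} ∉ τ ✗.
  V = {[58]}: π^{-1}(V) = {58} ∉ τ ✗.
  V = {[56=60], [58]}: π^{-1}(V) = {56, 58, 60} ∉ τ ✗.
  V = {[57=59], [58]}: π^{-1}(V) = {57, 58, 59} ∈ τ ✓.
  V = {[56=60], [57=59], [58]}: π^{-1}(V) = {56, 57, 58, 59, 60} ∈ τ ✓.
Open sets in the quotient: τ_Q = {{}, {[57=59], [58]}, {[56=60], [57=59], [58]}} (3 elements).


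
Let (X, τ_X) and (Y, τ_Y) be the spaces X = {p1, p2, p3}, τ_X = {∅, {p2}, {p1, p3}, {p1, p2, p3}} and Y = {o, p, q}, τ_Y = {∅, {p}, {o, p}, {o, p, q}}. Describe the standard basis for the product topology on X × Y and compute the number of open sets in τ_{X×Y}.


Basis B = {∅ × ∅, {p2} × {p}, {p1, p3} × {p}, {p2} × {o, p}, {p1, p2, p3} × {p}, {p2} × {o, p, q}, {p1, p3} × {o, p}, {p1, p3} × {o, p, q}, {p1, p2, p3} × {o, p}, {p1, p2, p3} × {o, p, q}}; |τ_{X×Y}| = 16.

Enumerate products U × V with U ∈ τ_X, V ∈ τ_Y (deduplicated):
  ∅ × ∅ = {} (∅)
  {p2} × {p} = {(p2,p)}
  {p1, p3} × {p} = {(p1,p), (p3,p)}
  {p2} × {o, p} = {(p2,o), (p2,p)}
  {p1, p2, p3} × {p} = {(p1,p), (p2,p), (p3,p)}
  {p2} × {o, p, q} = {(p2,o), (p2,p), (p2,q)}
  {p1, p3} × {o, p} = {(p1,o), (p1,p), (p3,o), (p3,p)}
  {p1, p3} × {o, p, q} = {(p1,o), (p1,p), (p1,q), (p3,o), (p3,p), (p3,q)}
  {p1, p2, p3} × {o, p} = {(p1,o), (p1,p), (p2,o), (p2,p), (p3,o), (p3,p)}
  {p1, p2, p3} × {o, p, q} = {(p1,o), (p1,p), (p1,q), (p2,o), (p2,p), (p2,q), (p3,o), (p3,p), (p3,q)}
These 10 distinct sets form the basis B.
Close under arbitrary unions to get τ_{X×Y}; counting gives |τ_{X×Y}| = 16.


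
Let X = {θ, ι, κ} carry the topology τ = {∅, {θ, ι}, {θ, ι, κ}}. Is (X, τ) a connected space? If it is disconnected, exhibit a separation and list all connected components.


(X, τ) is connected.

Find clopen sets (U ∈ τ with X ∖ U ∈ τ):
  U = ∅, X ∖ U = {θ, ι, κ} — both open, so U is clopen.
  U = {θ, ι, κ}, X ∖ U = ∅ — both open, so U is clopen.
Only trivial clopens (∅ and X) exist, so (X, τ) is connected.
Compute connected components by grouping points that agree on all clopens:
  component: {θ, ι, κ}


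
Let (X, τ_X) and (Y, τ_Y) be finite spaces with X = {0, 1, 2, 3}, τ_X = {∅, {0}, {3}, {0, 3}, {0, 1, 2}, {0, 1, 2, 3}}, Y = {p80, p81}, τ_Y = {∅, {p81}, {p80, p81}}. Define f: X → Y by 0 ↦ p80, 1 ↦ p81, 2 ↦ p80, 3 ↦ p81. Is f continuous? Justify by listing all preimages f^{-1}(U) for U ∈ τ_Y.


f is NOT continuous.

Compute f^{-1}(U) for each U ∈ τ_Y:
  U = ∅: f^{-1}(U) = ∅ ∈ τ_X ✓.
  U = {p81}: f^{-1}(U) = {1, 3} ∉ τ_X ✗.
  U = {p80, p81}: f^{-1}(U) = {0, 1, 2, 3} ∈ τ_X ✓.
Found U = {p81} with f^{-1}(U) = {1, 3} not in τ_X. Therefore f is NOT continuous.


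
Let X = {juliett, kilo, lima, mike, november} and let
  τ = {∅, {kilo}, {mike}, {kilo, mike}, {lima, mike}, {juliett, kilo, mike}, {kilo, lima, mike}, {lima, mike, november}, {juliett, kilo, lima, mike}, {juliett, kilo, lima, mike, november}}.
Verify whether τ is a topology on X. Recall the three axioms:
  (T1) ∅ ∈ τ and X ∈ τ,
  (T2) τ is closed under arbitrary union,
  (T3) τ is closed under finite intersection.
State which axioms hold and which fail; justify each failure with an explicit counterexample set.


τ is NOT a topology on X.

Axiom (T1): ∅ ∈ τ? Yes; X ∈ τ? Yes.
Axiom (T2/T3): check pairwise unions and intersections of members of τ.
Counterexample for (T2): {kilo} ∪ {lima, mike, november} = {kilo, lima, mike, november} ∉ τ. Therefore τ is NOT a topology.


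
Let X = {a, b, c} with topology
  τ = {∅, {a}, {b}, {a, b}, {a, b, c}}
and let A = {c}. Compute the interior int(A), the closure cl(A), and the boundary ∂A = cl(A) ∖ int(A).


int(A) = ∅, cl(A) = {c}, ∂A = {c}.

Closed sets in (X, τ) are complements of opens:
  closed(X, τ) = {∅, {c}, {a, c}, {b, c}, {a, b, c}}.
int(A) = ⋃ {U ∈ τ : U ⊆ A}. Opens contained in A: ∅.
Taking the union of these: int(A) = ∅.
cl(A) = ⋂ {C closed : A ⊆ C}. Closed sets containing A: {c}, {a, c}, {b, c}, {a, b, c}.
Intersecting these: cl(A) = {c}.
∂A = cl(A) ∖ int(A) = {c} ∖ ∅ = {c}.


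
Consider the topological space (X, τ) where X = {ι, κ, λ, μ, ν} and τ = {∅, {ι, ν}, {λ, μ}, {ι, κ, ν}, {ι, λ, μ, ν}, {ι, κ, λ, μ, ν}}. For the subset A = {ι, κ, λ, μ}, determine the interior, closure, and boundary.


int(A) = {λ, μ}, cl(A) = {ι, κ, λ, μ, ν}, ∂A = {ι, κ, ν}.

Closed sets in (X, τ) are complements of opens:
  closed(X, τ) = {∅, {κ}, {λ, μ}, {ι, κ, ν}, {κ, λ, μ}, {ι, κ, λ, μ, ν}}.
int(A) = ⋃ {U ∈ τ : U ⊆ A}. Opens contained in A: ∅, {λ, μ}.
Taking the union of these: int(A) = {λ, μ}.
cl(A) = ⋂ {C closed : A ⊆ C}. Closed sets containing A: {ι, κ, λ, μ, ν}.
Intersecting these: cl(A) = {ι, κ, λ, μ, ν}.
∂A = cl(A) ∖ int(A) = {ι, κ, λ, μ, ν} ∖ {λ, μ} = {ι, κ, ν}.


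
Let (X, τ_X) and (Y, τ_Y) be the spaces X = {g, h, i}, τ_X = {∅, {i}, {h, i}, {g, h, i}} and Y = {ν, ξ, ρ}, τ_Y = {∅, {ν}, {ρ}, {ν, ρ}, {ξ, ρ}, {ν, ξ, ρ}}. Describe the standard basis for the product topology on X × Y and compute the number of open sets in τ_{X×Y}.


Basis B = {∅ × ∅, {i} × {ν}, {i} × {ρ}, {h, i} × {ν}, {h, i} × {ρ}, {i} × {ν, ρ}, {i} × {ξ, ρ}, {g, h, i} × {ν}, {g, h, i} × {ρ}, {i} × {ν, ξ, ρ}, {h, i} × {ν, ρ}, {h, i} × {ξ, ρ}, {g, h, i} × {ν, ρ}, {g, h, i} × {ξ, ρ}, {h, i} × {ν, ξ, ρ}, {g, h, i} × {ν, ξ, ρ}}; |τ_{X×Y}| = 40.

Enumerate products U × V with U ∈ τ_X, V ∈ τ_Y (deduplicated):
  ∅ × ∅ = {} (∅)
  {i} × {ν} = {(i,ν)}
  {i} × {ρ} = {(i,ρ)}
  {h, i} × {ν} = {(h,ν), (i,ν)}
  {h, i} × {ρ} = {(h,ρ), (i,ρ)}
  {i} × {ν, ρ} = {(i,ν), (i,ρ)}
  {i} × {ξ, ρ} = {(i,ξ), (i,ρ)}
  {g, h, i} × {ν} = {(g,ν), (h,ν), (i,ν)}
  {g, h, i} × {ρ} = {(g,ρ), (h,ρ), (i,ρ)}
  {i} × {ν, ξ, ρ} = {(i,ν), (i,ξ), (i,ρ)}
  {h, i} × {ν, ρ} = {(h,ν), (h,ρ), (i,ν), (i,ρ)}
  {h, i} × {ξ, ρ} = {(h,ξ), (h,ρ), (i,ξ), (i,ρ)}
  {g, h, i} × {ν, ρ} = {(g,ν), (g,ρ), (h,ν), (h,ρ), (i,ν), (i,ρ)}
  {g, h, i} × {ξ, ρ} = {(g,ξ), (g,ρ), (h,ξ), (h,ρ), (i,ξ), (i,ρ)}
  {h, i} × {ν, ξ, ρ} = {(h,ν), (h,ξ), (h,ρ), (i,ν), (i,ξ), (i,ρ)}
  {g, h, i} × {ν, ξ, ρ} = {(g,ν), (g,ξ), (g,ρ), (h,ν), (h,ξ), (h,ρ), (i,ν), (i,ξ), (i,ρ)}
These 16 distinct sets form the basis B.
Close under arbitrary unions to get τ_{X×Y}; counting gives |τ_{X×Y}| = 40.


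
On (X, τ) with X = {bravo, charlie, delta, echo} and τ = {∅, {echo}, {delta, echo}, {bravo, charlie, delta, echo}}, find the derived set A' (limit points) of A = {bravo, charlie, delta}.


A' = {bravo, charlie}

For each x ∈ X, list the open sets U ∈ τ with x ∈ U, then check whether U ∩ (A ∖ {x}) ≠ ∅ for every such U.
  x = bravo: opens ∋ x are {bravo, charlie, delta, echo}; each meets A ∖ {bravo}, so x IS a limit point.
  x = charlie: opens ∋ x are {bravo, charlie, delta, echo}; each meets A ∖ {charlie}, so x IS a limit point.
  x = delta: open {delta, echo} ∋ x has {delta, echo} ∩ (A ∖ {delta}) = ∅, so x is NOT a limit point.
  x = echo: open {echo} ∋ x has {echo} ∩ (A ∖ {echo}) = ∅, so x is NOT a limit point.
Collecting: A' = {bravo, charlie}.


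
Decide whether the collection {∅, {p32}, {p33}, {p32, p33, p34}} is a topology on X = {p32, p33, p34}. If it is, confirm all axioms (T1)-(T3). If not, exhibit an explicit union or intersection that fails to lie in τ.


τ is NOT a topology on X.

Axiom (T1): ∅ ∈ τ? Yes; X ∈ τ? Yes.
Axiom (T2/T3): check pairwise unions and intersections of members of τ.
Counterexample for (T2): {p32} ∪ {p33} = {p32, p33} ∉ τ. Therefore τ is NOT a topology.


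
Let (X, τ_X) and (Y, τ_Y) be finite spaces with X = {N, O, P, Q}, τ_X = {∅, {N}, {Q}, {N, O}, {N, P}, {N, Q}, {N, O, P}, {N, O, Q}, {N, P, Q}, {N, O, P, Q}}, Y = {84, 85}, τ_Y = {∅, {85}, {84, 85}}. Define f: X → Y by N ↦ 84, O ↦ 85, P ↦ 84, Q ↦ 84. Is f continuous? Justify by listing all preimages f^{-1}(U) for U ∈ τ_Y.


f is NOT continuous.

Compute f^{-1}(U) for each U ∈ τ_Y:
  U = ∅: f^{-1}(U) = ∅ ∈ τ_X ✓.
  U = {85}: f^{-1}(U) = {O} ∉ τ_X ✗.
  U = {84, 85}: f^{-1}(U) = {N, O, P, Q} ∈ τ_X ✓.
Found U = {85} with f^{-1}(U) = {O} not in τ_X. Therefore f is NOT continuous.


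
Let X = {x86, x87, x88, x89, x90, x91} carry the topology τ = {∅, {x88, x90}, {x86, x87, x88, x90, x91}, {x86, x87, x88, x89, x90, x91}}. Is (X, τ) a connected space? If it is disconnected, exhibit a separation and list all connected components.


(X, τ) is connected.

Find clopen sets (U ∈ τ with X ∖ U ∈ τ):
  U = ∅, X ∖ U = {x86, x87, x88, x89, x90, x91} — both open, so U is clopen.
  U = {x86, x87, x88, x89, x90, x91}, X ∖ U = ∅ — both open, so U is clopen.
Only trivial clopens (∅ and X) exist, so (X, τ) is connected.
Compute connected components by grouping points that agree on all clopens:
  component: {x86, x87, x88, x89, x90, x91}


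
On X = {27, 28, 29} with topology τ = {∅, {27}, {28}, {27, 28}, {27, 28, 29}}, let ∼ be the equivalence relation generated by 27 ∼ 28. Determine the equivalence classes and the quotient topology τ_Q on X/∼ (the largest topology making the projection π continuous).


X/∼ = {[27=28], [29]}; |τ_Q| = 3.

Equivalence classes: [27=28], [29].
Quotient map π: X → X/∼ sends 27 ↦ [27=28], 28 ↦ [27=28], 29 ↦ [29].
For each subset V ⊆ X/∼, compute π^{-1}(V) ⊆ X and check whether π^{-1}(V) ∈ τ. V is open in τ_Q iff π^{-1}(V) ∈ τ.
  V = {}: π^{-1}(V) = ∅ ∈ τ ✓.
  V = {[27=28]}: π^{-1}(V) = {27, 28} ∈ τ ✓.
  V = {[29]}: π^{-1}(V) = {29} ∉ τ ✗.
  V = {[27=28], [29]}: π^{-1}(V) = {27, 28, 29} ∈ τ ✓.
Open sets in the quotient: τ_Q = {{}, {[27=28]}, {[27=28], [29]}} (3 elements).


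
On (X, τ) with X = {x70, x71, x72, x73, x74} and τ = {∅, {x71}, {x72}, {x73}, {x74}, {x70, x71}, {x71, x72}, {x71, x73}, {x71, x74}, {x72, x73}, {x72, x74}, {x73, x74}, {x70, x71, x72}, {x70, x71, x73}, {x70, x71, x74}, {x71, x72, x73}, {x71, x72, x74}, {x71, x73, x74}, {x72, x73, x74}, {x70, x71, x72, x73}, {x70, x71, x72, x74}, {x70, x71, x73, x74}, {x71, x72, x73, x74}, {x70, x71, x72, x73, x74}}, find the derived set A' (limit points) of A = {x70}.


A' = ∅

For each x ∈ X, list the open sets U ∈ τ with x ∈ U, then check whether U ∩ (A ∖ {x}) ≠ ∅ for every such U.
  x = x70: open {x70, x71} ∋ x has {x70, x71} ∩ (A ∖ {x70}) = ∅, so x is NOT a limit point.
  x = x71: open {x71} ∋ x has {x71} ∩ (A ∖ {x71}) = ∅, so x is NOT a limit point.
  x = x72: open {x72} ∋ x has {x72} ∩ (A ∖ {x72}) = ∅, so x is NOT a limit point.
  x = x73: open {x73} ∋ x has {x73} ∩ (A ∖ {x73}) = ∅, so x is NOT a limit point.
  x = x74: open {x74} ∋ x has {x74} ∩ (A ∖ {x74}) = ∅, so x is NOT a limit point.
Collecting: A' = ∅.


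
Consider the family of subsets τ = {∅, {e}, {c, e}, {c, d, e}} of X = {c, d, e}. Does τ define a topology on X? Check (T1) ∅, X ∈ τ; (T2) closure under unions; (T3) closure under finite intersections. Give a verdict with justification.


τ IS a topology on X.

Axiom (T1): ∅ ∈ τ? Yes; X ∈ τ? Yes.
Axiom (T2/T3): check pairwise unions and intersections of members of τ.
All pairwise intersections and unions checked — each lies in τ. Therefore τ satisfies (T1), (T2), (T3): it IS a topology on X.


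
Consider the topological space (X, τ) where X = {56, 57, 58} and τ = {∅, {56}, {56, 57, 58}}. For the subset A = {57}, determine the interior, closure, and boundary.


int(A) = ∅, cl(A) = {57, 58}, ∂A = {57, 58}.

Closed sets in (X, τ) are complements of opens:
  closed(X, τ) = {∅, {57, 58}, {56, 57, 58}}.
int(A) = ⋃ {U ∈ τ : U ⊆ A}. Opens contained in A: ∅.
Taking the union of these: int(A) = ∅.
cl(A) = ⋂ {C closed : A ⊆ C}. Closed sets containing A: {57, 58}, {56, 57, 58}.
Intersecting these: cl(A) = {57, 58}.
∂A = cl(A) ∖ int(A) = {57, 58} ∖ ∅ = {57, 58}.


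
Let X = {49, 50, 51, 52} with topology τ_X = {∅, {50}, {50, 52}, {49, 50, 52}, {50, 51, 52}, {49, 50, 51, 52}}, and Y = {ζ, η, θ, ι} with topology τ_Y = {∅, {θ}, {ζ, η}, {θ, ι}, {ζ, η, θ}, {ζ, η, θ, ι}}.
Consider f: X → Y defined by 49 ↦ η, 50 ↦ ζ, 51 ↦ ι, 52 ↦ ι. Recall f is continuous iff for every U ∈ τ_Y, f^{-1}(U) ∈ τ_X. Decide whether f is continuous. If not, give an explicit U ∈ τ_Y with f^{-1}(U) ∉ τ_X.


f is NOT continuous.

Compute f^{-1}(U) for each U ∈ τ_Y:
  U = ∅: f^{-1}(U) = ∅ ∈ τ_X ✓.
  U = {θ}: f^{-1}(U) = ∅ ∈ τ_X ✓.
  U = {ζ, η}: f^{-1}(U) = {49, 50} ∉ τ_X ✗.
  U = {θ, ι}: f^{-1}(U) = {51, 52} ∉ τ_X ✗.
  U = {ζ, η, θ}: f^{-1}(U) = {49, 50} ∉ τ_X ✗.
  U = {ζ, η, θ, ι}: f^{-1}(U) = {49, 50, 51, 52} ∈ τ_X ✓.
Found U = {ζ, η} with f^{-1}(U) = {49, 50} not in τ_X. Therefore f is NOT continuous.


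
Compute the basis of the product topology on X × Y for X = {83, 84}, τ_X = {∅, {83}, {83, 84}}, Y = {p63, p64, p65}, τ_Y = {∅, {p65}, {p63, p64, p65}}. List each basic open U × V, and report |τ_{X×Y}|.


Basis B = {∅ × ∅, {83} × {p65}, {83, 84} × {p65}, {83} × {p63, p64, p65}, {83, 84} × {p63, p64, p65}}; |τ_{X×Y}| = 6.

Enumerate products U × V with U ∈ τ_X, V ∈ τ_Y (deduplicated):
  ∅ × ∅ = {} (∅)
  {83} × {p65} = {(83,p65)}
  {83, 84} × {p65} = {(83,p65), (84,p65)}
  {83} × {p63, p64, p65} = {(83,p63), (83,p64), (83,p65)}
  {83, 84} × {p63, p64, p65} = {(83,p63), (83,p64), (83,p65), (84,p63), (84,p64), (84,p65)}
These 5 distinct sets form the basis B.
Close under arbitrary unions to get τ_{X×Y}; counting gives |τ_{X×Y}| = 6.


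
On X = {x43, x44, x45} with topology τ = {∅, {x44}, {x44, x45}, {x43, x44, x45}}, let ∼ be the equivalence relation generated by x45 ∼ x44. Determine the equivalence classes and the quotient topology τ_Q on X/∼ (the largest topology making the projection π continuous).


X/∼ = {[x43], [x44=x45]}; |τ_Q| = 3.

Equivalence classes: [x43], [x44=x45].
Quotient map π: X → X/∼ sends x43 ↦ [x43], x44 ↦ [x44=x45], x45 ↦ [x44=x45].
For each subset V ⊆ X/∼, compute π^{-1}(V) ⊆ X and check whether π^{-1}(V) ∈ τ. V is open in τ_Q iff π^{-1}(V) ∈ τ.
  V = {}: π^{-1}(V) = ∅ ∈ τ ✓.
  V = {[x43]}: π^{-1}(V) = {x43} ∉ τ ✗.
  V = {[x44=x45]}: π^{-1}(V) = {x44, x45} ∈ τ ✓.
  V = {[x43], [x44=x45]}: π^{-1}(V) = {x43, x44, x45} ∈ τ ✓.
Open sets in the quotient: τ_Q = {{}, {[x44=x45]}, {[x43], [x44=x45]}} (3 elements).
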